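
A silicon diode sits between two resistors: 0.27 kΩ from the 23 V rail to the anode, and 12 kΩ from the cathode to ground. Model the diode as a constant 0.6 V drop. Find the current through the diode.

I ≈ 1.8 mA

The two resistors are in series with the diode, so KVL gives 23 = I·0.27 + 0.6 + I·12.
I = (23 − 0.6) / (0.27 + 12) kΩ = 22.4 / 12.3 = 1.83 mA.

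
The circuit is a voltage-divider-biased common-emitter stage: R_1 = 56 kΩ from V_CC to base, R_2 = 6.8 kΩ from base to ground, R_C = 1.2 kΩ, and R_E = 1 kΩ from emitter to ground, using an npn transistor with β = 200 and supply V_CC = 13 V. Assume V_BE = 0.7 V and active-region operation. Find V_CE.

V_CE ≈ 11 V

Thevenize the base divider: V_Th = V_CC·R_2/(R_1+R_2) = 13×6.8/62.8 = 1.41 V, R_Th = R_1‖R_2 = 6.06 kΩ.
Base-emitter loop: V_Th = I_B·R_Th + V_BE + (β+1)I_B·R_E, so I_B = (1.41 − 0.7) / (6.06 + 201×1) = 0.00342 mA.
I_C = β·I_B = 200×0.00342 = 0.684 mA, and I_E = (β+1)I_B = 0.687 mA.
V_CE = V_CC − I_C·R_C − I_E·R_E = 13 − 0.684×1.2 − 0.687×1 = 11.5 V.
V_CE = 11.5 V > 0.2 V confirms active-region operation.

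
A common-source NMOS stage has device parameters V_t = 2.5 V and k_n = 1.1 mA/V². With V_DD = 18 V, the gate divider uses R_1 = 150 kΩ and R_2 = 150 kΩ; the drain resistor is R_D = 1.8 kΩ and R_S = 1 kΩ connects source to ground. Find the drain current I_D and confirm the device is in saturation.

V_G = V_DD·R_2/(R_1+R_2) = 18×150/300 = 9 V.
Assume saturation: I_D = (k_n/2)(V_GS − V_t)² with V_GS = V_G − I_D·R_S = 9 − 1·I_D.
Substituting gives 0.55·I_D² − 8.15·I_D + 23.2 = 0, with roots I_D = 3.85 or 11 mA.
The root I_D = 11 mA gives V_GS = -1.97 V ≤ V_t, so take I_D = 3.85 mA.
Then V_GS = 5.15 V and V_DS = V_DD − I_D(R_D+R_S) = 18 − 3.85×2.8 = 7.21 V.
Saturation requires V_DS ≥ V_GS − V_t = 2.65 V; 7.21 ≥ 2.65 ✓.

I_D ≈ 3.9 mA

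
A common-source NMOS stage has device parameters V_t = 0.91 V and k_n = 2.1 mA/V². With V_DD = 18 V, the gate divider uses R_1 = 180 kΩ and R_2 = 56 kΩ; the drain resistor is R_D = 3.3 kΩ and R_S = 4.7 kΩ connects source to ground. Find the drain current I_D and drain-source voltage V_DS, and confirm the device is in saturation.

V_G = V_DD·R_2/(R_1+R_2) = 18×56/236 = 4.27 V.
Assume saturation: I_D = (k_n/2)(V_GS − V_t)² with V_GS = V_G − I_D·R_S = 4.27 − 4.7·I_D.
Substituting gives 23.2·I_D² − 34.2·I_D + 11.9 = 0, with roots I_D = 0.56 or 0.914 mA.
The root I_D = 0.914 mA gives V_GS = -0.0228 V ≤ V_t, so take I_D = 0.56 mA.
Then V_GS = 1.64 V and V_DS = V_DD − I_D(R_D+R_S) = 18 − 0.56×8 = 13.5 V.
Saturation requires V_DS ≥ V_GS − V_t = 0.73 V; 13.5 ≥ 0.73 ✓.

I_D ≈ 0.56 mA, V_DS ≈ 14 V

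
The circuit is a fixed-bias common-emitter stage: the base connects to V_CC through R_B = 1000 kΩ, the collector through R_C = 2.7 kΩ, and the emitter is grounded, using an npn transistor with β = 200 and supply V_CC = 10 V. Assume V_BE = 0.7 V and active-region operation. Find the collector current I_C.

Base loop: V_CC = I_B·R_B + V_BE, so I_B = (10 − 0.7)/1000 kΩ = 0.0093 mA.
In the active region I_C = β·I_B = 200 × 0.0093 = 1.86 mA.
Collector loop: V_CE = V_CC − I_C·R_C = 10 − 1.86×2.7 = 4.98 V.
Since V_CE = 4.98 V > V_CE(sat) ≈ 0.2 V, the transistor is in the active region as assumed.

I_C ≈ 1.9 mA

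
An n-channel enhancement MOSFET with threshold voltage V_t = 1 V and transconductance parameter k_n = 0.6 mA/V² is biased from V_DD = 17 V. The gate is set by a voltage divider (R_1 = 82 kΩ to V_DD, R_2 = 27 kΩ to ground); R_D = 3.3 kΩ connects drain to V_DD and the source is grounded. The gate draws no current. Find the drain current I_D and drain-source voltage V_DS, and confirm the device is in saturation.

V_G = V_DD·R_2/(R_1+R_2) = 17×27/109 = 4.21 V. With the source grounded, V_GS = V_G = 4.21 V.
Assume saturation: I_D = (k_n/2)(V_GS − V_t)² = (0.6/2)×(4.21 − 1)² = 0.3×3.21² = 3.09 mA.
V_DS = V_DD − I_D·R_D = 17 − 3.09×3.3 = 6.79 V.
Saturation requires V_DS ≥ V_GS − V_t = 3.21 V; 6.79 ≥ 3.21 ✓.

I_D ≈ 3.1 mA, V_DS ≈ 6.8 V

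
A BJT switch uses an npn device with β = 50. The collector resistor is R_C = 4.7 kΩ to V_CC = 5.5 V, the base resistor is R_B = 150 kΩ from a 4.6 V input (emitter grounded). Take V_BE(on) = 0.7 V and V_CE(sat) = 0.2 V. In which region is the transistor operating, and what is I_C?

saturation; I_C ≈ 1.1 mA

Assume active: I_B = (4.6 − 0.7)/150 = 0.026 mA, giving I_C = β·I_B = 1.3 mA.
But then V_CE = 5.5 − 1.3×4.7 = -0.61 V < V_CE(sat) = 0.2 V — impossible in the active region.
So the transistor is saturated. With V_CE = 0.2 V, I_C = (V_CC − 0.2)/R_C = 5.3/4.7 = 1.13 mA.
Check: β·I_B = 1.3 mA > I_C = 1.13 mA, confirming saturation.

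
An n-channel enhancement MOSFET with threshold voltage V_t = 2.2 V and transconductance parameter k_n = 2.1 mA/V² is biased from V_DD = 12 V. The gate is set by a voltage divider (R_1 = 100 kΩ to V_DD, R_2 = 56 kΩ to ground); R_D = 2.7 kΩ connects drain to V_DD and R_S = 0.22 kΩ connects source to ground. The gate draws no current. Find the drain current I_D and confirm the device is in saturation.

V_G = V_DD·R_2/(R_1+R_2) = 12×56/156 = 4.31 V.
Assume saturation: I_D = (k_n/2)(V_GS − V_t)² with V_GS = V_G − I_D·R_S = 4.31 − 0.22·I_D.
Substituting gives 0.0508·I_D² − 1.97·I_D + 4.66 = 0, with roots I_D = 2.53 or 36.3 mA.
The root I_D = 36.3 mA gives V_GS = -3.68 V ≤ V_t, so take I_D = 2.53 mA.
Then V_GS = 3.75 V and V_DS = V_DD − I_D(R_D+R_S) = 12 − 2.53×2.92 = 4.62 V.
Saturation requires V_DS ≥ V_GS − V_t = 1.55 V; 4.62 ≥ 1.55 ✓.

I_D ≈ 2.5 mA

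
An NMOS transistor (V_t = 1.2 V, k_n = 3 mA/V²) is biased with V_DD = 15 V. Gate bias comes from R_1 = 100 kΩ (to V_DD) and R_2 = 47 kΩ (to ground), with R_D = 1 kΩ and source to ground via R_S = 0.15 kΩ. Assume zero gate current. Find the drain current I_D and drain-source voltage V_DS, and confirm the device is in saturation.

I_D ≈ 8.3 mA, V_DS ≈ 5.5 V

V_G = V_DD·R_2/(R_1+R_2) = 15×47/147 = 4.8 V.
Assume saturation: I_D = (k_n/2)(V_GS − V_t)² with V_GS = V_G − I_D·R_S = 4.8 − 0.15·I_D.
Substituting gives 0.0337·I_D² − 2.62·I_D + 19.4 = 0, with roots I_D = 8.3 or 69.3 mA.
The root I_D = 69.3 mA gives V_GS = -5.6 V ≤ V_t, so take I_D = 8.3 mA.
Then V_GS = 3.55 V and V_DS = V_DD − I_D(R_D+R_S) = 15 − 8.3×1.15 = 5.46 V.
Saturation requires V_DS ≥ V_GS − V_t = 2.35 V; 5.46 ≥ 2.35 ✓.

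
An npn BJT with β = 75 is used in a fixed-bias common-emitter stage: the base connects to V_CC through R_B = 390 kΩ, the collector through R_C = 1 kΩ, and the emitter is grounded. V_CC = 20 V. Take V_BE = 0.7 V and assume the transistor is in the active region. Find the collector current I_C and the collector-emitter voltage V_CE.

Base loop: V_CC = I_B·R_B + V_BE, so I_B = (20 − 0.7)/390 kΩ = 0.0495 mA.
In the active region I_C = β·I_B = 75 × 0.0495 = 3.71 mA.
Collector loop: V_CE = V_CC − I_C·R_C = 20 − 3.71×1 = 16.3 V.
Since V_CE = 16.3 V > V_CE(sat) ≈ 0.2 V, the transistor is in the active region as assumed.

I_C ≈ 3.7 mA, V_CE ≈ 16 V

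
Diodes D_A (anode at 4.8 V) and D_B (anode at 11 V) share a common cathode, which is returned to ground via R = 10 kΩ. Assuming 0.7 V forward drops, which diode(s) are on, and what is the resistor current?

Assume both conduct. Then node N would need to be at both 4.8−0.7 = 4.1 V and 11−0.7 = 10.3 V, which is impossible.
Assume only D_B conducts: V_N = 11 − 0.7 = 10.3 V, so I_R = 10.3/10 = 1.03 mA.
Check D_A: its anode-to-cathode voltage is 4.8 − 10.3 = -5.5 V < 0.7 V, so it is off. The assumption is consistent.

Only D_B conducts; I_R ≈ 1 mA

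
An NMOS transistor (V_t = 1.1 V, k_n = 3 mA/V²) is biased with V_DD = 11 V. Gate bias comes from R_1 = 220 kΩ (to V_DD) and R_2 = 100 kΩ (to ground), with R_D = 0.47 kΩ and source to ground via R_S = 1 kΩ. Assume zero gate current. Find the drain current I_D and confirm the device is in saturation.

I_D ≈ 1.4 mA

V_G = V_DD·R_2/(R_1+R_2) = 11×100/320 = 3.44 V.
Assume saturation: I_D = (k_n/2)(V_GS − V_t)² with V_GS = V_G − I_D·R_S = 3.44 − 1·I_D.
Substituting gives 1.5·I_D² − 8.01·I_D + 8.2 = 0, with roots I_D = 1.38 or 3.96 mA.
The root I_D = 3.96 mA gives V_GS = -0.525 V ≤ V_t, so take I_D = 1.38 mA.
Then V_GS = 2.06 V and V_DS = V_DD − I_D(R_D+R_S) = 11 − 1.38×1.47 = 8.97 V.
Saturation requires V_DS ≥ V_GS − V_t = 0.959 V; 8.97 ≥ 0.959 ✓.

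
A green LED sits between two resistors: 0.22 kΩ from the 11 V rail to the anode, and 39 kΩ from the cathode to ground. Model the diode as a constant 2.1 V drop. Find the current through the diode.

I ≈ 0.23 mA

The two resistors are in series with the diode, so KVL gives 11 = I·0.22 + 2.1 + I·39.
I = (11 − 2.1) / (0.22 + 39) kΩ = 8.9 / 39.2 = 0.227 mA.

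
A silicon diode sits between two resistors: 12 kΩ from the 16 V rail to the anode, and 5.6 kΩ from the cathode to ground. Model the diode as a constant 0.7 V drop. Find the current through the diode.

The two resistors are in series with the diode, so KVL gives 16 = I·12 + 0.7 + I·5.6.
I = (16 − 0.7) / (12 + 5.6) kΩ = 15.3 / 17.6 = 0.869 mA.

I ≈ 0.87 mA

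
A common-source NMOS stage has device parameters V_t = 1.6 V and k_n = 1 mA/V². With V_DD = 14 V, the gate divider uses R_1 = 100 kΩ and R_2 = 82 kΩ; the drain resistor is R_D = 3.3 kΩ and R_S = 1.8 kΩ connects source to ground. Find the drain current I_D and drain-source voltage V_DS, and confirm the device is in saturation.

I_D ≈ 1.6 mA, V_DS ≈ 5.8 V

V_G = V_DD·R_2/(R_1+R_2) = 14×82/182 = 6.31 V.
Assume saturation: I_D = (k_n/2)(V_GS − V_t)² with V_GS = V_G − I_D·R_S = 6.31 − 1.8·I_D.
Substituting gives 1.62·I_D² − 9.47·I_D + 11.1 = 0, with roots I_D = 1.62 or 4.23 mA.
The root I_D = 4.23 mA gives V_GS = -1.31 V ≤ V_t, so take I_D = 1.62 mA.
Then V_GS = 3.4 V and V_DS = V_DD − I_D(R_D+R_S) = 14 − 1.62×5.1 = 5.76 V.
Saturation requires V_DS ≥ V_GS − V_t = 1.8 V; 5.76 ≥ 1.8 ✓.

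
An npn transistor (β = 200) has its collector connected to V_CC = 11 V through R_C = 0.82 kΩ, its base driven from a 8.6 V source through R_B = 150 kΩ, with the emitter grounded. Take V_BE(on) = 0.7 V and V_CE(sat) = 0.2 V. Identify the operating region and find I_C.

Assume active. Base-emitter loop: I_B = (V_BB − V_BE)/R_B = (8.6 − 0.7)/150 = 0.0527 mA.
I_C = β·I_B = 200×0.0527 = 10.5 mA.
V_CE = V_CC − I_C·R_C = 11 − 10.5×0.82 = 2.36 V > V_CE(sat), so the active-region assumption holds.

active; I_C ≈ 11 mA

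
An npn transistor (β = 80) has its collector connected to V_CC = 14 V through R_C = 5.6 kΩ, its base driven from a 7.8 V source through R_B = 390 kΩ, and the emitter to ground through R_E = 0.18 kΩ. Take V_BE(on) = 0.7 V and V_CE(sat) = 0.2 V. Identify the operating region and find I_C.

active; I_C ≈ 1.4 mA

Assume active. Base-emitter loop: I_B = (V_BB − V_BE)/(R_B + (β+1)R_E) = (7.8 − 0.7)/(390 + 81×0.18) = 0.0175 mA.
I_C = β·I_B = 80×0.0175 = 1.4 mA.
V_CE = V_CC − I_C·R_C − I_E·R_E = 14 − 1.4×5.6 − 1.42×0.18 = 5.88 V > V_CE(sat), so the active-region assumption holds.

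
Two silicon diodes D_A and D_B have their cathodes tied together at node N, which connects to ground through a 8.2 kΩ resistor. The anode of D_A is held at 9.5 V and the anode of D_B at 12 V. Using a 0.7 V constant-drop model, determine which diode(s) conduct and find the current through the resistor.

Only D_B conducts; I_R ≈ 1.4 mA

Assume both conduct. Then node N would need to be at both 9.5−0.7 = 8.8 V and 12−0.7 = 11.3 V, which is impossible.
Assume only D_B conducts: V_N = 12 − 0.7 = 11.3 V, so I_R = 11.3/8.2 = 1.38 mA.
Check D_A: its anode-to-cathode voltage is 9.5 − 11.3 = -1.8 V < 0.7 V, so it is off. The assumption is consistent.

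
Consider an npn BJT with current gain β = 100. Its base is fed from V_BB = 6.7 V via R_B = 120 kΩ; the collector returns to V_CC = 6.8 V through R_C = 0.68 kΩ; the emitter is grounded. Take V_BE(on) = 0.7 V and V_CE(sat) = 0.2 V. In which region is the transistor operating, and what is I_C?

Assume active. Base-emitter loop: I_B = (V_BB − V_BE)/R_B = (6.7 − 0.7)/120 = 0.05 mA.
I_C = β·I_B = 100×0.05 = 5 mA.
V_CE = V_CC − I_C·R_C = 6.8 − 5×0.68 = 3.4 V > V_CE(sat), so the active-region assumption holds.

active; I_C ≈ 5 mA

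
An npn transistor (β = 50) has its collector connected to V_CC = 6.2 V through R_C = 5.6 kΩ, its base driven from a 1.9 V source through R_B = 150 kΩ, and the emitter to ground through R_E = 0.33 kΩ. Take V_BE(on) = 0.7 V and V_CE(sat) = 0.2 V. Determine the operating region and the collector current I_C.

active; I_C ≈ 0.36 mA

Assume active. Base-emitter loop: I_B = (V_BB − V_BE)/(R_B + (β+1)R_E) = (1.9 − 0.7)/(150 + 51×0.33) = 0.00719 mA.
I_C = β·I_B = 50×0.00719 = 0.36 mA.
V_CE = V_CC − I_C·R_C − I_E·R_E = 6.2 − 0.36×5.6 − 0.367×0.33 = 4.06 V > V_CE(sat), so the active-region assumption holds.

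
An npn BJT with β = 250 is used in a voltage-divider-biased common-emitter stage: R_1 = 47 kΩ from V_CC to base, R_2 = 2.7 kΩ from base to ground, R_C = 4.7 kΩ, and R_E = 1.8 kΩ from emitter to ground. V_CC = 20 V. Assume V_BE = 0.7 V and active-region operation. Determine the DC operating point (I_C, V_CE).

Thevenize the base divider: V_Th = V_CC·R_2/(R_1+R_2) = 20×2.7/49.7 = 1.09 V, R_Th = R_1‖R_2 = 2.55 kΩ.
Base-emitter loop: V_Th = I_B·R_Th + V_BE + (β+1)I_B·R_E, so I_B = (1.09 − 0.7) / (2.55 + 251×1.8) = 0.000851 mA.
I_C = β·I_B = 250×0.000851 = 0.213 mA, and I_E = (β+1)I_B = 0.214 mA.
V_CE = V_CC − I_C·R_C − I_E·R_E = 20 − 0.213×4.7 − 0.214×1.8 = 18.6 V.
V_CE = 18.6 V > 0.2 V confirms active-region operation.

I_C ≈ 0.21 mA, V_CE ≈ 19 V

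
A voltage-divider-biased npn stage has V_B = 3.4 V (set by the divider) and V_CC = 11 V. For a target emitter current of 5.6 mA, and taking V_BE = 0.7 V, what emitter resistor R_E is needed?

R_E ≈ 0.48 kΩ

V_E = V_B − V_BE = 3.4 − 0.7 = 2.7 V.
R_E = V_E / I_E = 2.7 / 5.6 = 0.482 kΩ.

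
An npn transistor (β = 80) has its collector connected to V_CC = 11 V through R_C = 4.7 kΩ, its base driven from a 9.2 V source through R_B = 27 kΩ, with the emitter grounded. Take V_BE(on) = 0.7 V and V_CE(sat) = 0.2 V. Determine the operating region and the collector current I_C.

saturation; I_C ≈ 2.3 mA

Assume active: I_B = (9.2 − 0.7)/27 = 0.315 mA, giving I_C = β·I_B = 25.2 mA.
But then V_CE = 11 − 25.2×4.7 = -107 V < V_CE(sat) = 0.2 V — impossible in the active region.
So the transistor is saturated. With V_CE = 0.2 V, I_C = (V_CC − 0.2)/R_C = 10.8/4.7 = 2.3 mA.
Check: β·I_B = 25.2 mA > I_C = 2.3 mA, confirming saturation.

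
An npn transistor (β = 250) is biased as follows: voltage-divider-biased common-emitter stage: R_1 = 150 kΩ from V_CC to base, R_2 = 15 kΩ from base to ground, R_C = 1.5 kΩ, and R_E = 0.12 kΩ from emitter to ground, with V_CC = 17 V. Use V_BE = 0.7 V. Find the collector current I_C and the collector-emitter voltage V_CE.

Thevenize the base divider: V_Th = V_CC·R_2/(R_1+R_2) = 17×15/165 = 1.55 V, R_Th = R_1‖R_2 = 13.6 kΩ.
Base-emitter loop: V_Th = I_B·R_Th + V_BE + (β+1)I_B·R_E, so I_B = (1.55 − 0.7) / (13.6 + 251×0.12) = 0.0193 mA.
I_C = β·I_B = 250×0.0193 = 4.83 mA, and I_E = (β+1)I_B = 4.85 mA.
V_CE = V_CC − I_C·R_C − I_E·R_E = 17 − 4.83×1.5 − 4.85×0.12 = 9.17 V.
V_CE = 9.17 V > 0.2 V confirms active-region operation.

I_C ≈ 4.8 mA, V_CE ≈ 9.2 V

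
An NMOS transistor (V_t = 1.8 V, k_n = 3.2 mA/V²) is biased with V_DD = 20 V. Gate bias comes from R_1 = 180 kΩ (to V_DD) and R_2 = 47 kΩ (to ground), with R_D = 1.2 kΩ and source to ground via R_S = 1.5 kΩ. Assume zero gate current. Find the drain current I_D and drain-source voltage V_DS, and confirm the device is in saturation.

I_D ≈ 1 mA, V_DS ≈ 17 V

V_G = V_DD·R_2/(R_1+R_2) = 20×47/227 = 4.14 V.
Assume saturation: I_D = (k_n/2)(V_GS − V_t)² with V_GS = V_G − I_D·R_S = 4.14 − 1.5·I_D.
Substituting gives 3.6·I_D² − 12.2·I_D + 8.77 = 0, with roots I_D = 1.03 or 2.37 mA.
The root I_D = 2.37 mA gives V_GS = 0.582 V ≤ V_t, so take I_D = 1.03 mA.
Then V_GS = 2.6 V and V_DS = V_DD − I_D(R_D+R_S) = 20 − 1.03×2.7 = 17.2 V.
Saturation requires V_DS ≥ V_GS − V_t = 0.801 V; 17.2 ≥ 0.801 ✓.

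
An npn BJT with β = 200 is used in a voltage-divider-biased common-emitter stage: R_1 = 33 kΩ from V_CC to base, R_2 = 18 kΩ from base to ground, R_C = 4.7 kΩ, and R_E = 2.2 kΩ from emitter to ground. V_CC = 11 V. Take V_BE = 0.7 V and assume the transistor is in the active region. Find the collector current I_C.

I_C ≈ 1.4 mA

Thevenize the base divider: V_Th = V_CC·R_2/(R_1+R_2) = 11×18/51 = 3.88 V, R_Th = R_1‖R_2 = 11.6 kΩ.
Base-emitter loop: V_Th = I_B·R_Th + V_BE + (β+1)I_B·R_E, so I_B = (3.88 − 0.7) / (11.6 + 201×2.2) = 0.00701 mA.
I_C = β·I_B = 200×0.00701 = 1.4 mA, and I_E = (β+1)I_B = 1.41 mA.
V_CE = V_CC − I_C·R_C − I_E·R_E = 11 − 1.4×4.7 − 1.41×2.2 = 1.31 V.
V_CE = 1.31 V > 0.2 V confirms active-region operation.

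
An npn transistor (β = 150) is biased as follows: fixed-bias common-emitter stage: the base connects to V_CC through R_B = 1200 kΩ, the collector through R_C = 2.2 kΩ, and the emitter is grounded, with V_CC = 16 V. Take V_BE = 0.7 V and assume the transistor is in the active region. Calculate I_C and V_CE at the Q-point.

Base loop: V_CC = I_B·R_B + V_BE, so I_B = (16 − 0.7)/1200 kΩ = 0.0128 mA.
In the active region I_C = β·I_B = 150 × 0.0128 = 1.91 mA.
Collector loop: V_CE = V_CC − I_C·R_C = 16 − 1.91×2.2 = 11.8 V.
Since V_CE = 11.8 V > V_CE(sat) ≈ 0.2 V, the transistor is in the active region as assumed.

I_C ≈ 1.9 mA, V_CE ≈ 12 V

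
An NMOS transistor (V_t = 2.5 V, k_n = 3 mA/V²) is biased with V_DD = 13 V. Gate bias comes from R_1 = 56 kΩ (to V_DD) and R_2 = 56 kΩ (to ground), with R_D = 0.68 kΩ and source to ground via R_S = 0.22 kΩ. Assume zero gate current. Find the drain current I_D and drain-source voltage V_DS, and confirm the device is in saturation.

I_D ≈ 7.8 mA, V_DS ≈ 6 V

V_G = V_DD·R_2/(R_1+R_2) = 13×56/112 = 6.5 V.
Assume saturation: I_D = (k_n/2)(V_GS − V_t)² with V_GS = V_G − I_D·R_S = 6.5 − 0.22·I_D.
Substituting gives 0.0726·I_D² − 3.64·I_D + 24 = 0, with roots I_D = 7.81 or 42.3 mA.
The root I_D = 42.3 mA gives V_GS = -2.81 V ≤ V_t, so take I_D = 7.81 mA.
Then V_GS = 4.78 V and V_DS = V_DD − I_D(R_D+R_S) = 13 − 7.81×0.9 = 5.97 V.
Saturation requires V_DS ≥ V_GS − V_t = 2.28 V; 5.97 ≥ 2.28 ✓.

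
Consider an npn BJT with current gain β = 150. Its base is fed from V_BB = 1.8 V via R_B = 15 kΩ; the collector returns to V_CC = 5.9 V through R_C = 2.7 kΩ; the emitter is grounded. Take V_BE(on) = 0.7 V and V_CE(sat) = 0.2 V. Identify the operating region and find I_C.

Assume active: I_B = (1.8 − 0.7)/15 = 0.0733 mA, giving I_C = β·I_B = 11 mA.
But then V_CE = 5.9 − 11×2.7 = -23.8 V < V_CE(sat) = 0.2 V — impossible in the active region.
So the transistor is saturated. With V_CE = 0.2 V, I_C = (V_CC − 0.2)/R_C = 5.7/2.7 = 2.11 mA.
Check: β·I_B = 11 mA > I_C = 2.11 mA, confirming saturation.

saturation; I_C ≈ 2.1 mA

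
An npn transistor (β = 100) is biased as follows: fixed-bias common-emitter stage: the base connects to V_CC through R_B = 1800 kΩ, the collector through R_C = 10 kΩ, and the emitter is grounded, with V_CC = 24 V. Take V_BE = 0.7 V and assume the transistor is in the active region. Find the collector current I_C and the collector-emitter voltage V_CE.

I_C ≈ 1.3 mA, V_CE ≈ 11 V

Base loop: V_CC = I_B·R_B + V_BE, so I_B = (24 − 0.7)/1800 kΩ = 0.0129 mA.
In the active region I_C = β·I_B = 100 × 0.0129 = 1.29 mA.
Collector loop: V_CE = V_CC − I_C·R_C = 24 − 1.29×10 = 11.1 V.
Since V_CE = 11.1 V > V_CE(sat) ≈ 0.2 V, the transistor is in the active region as assumed.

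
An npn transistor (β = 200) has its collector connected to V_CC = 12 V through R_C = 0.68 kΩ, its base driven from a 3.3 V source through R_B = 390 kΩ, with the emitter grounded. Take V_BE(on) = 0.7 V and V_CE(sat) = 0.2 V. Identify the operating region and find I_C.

Assume active. Base-emitter loop: I_B = (V_BB − V_BE)/R_B = (3.3 − 0.7)/390 = 0.00667 mA.
I_C = β·I_B = 200×0.00667 = 1.33 mA.
V_CE = V_CC − I_C·R_C = 12 − 1.33×0.68 = 11.1 V > V_CE(sat), so the active-region assumption holds.

active; I_C ≈ 1.3 mA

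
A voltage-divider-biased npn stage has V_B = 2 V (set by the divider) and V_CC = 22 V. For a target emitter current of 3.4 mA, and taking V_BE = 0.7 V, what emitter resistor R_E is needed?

R_E ≈ 0.38 kΩ

V_E = V_B − V_BE = 2 − 0.7 = 1.3 V.
R_E = V_E / I_E = 1.3 / 3.4 = 0.382 kΩ.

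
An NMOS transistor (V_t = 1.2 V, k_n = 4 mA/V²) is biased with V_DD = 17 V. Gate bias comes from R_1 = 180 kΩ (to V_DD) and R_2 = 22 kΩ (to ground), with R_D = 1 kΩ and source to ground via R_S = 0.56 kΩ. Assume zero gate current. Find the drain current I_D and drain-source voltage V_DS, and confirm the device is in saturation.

I_D ≈ 0.38 mA, V_DS ≈ 16 V

V_G = V_DD·R_2/(R_1+R_2) = 17×22/202 = 1.85 V.
Assume saturation: I_D = (k_n/2)(V_GS − V_t)² with V_GS = V_G − I_D·R_S = 1.85 − 0.56·I_D.
Substituting gives 0.627·I_D² − 2.46·I_D + 0.849 = 0, with roots I_D = 0.382 or 3.54 mA.
The root I_D = 3.54 mA gives V_GS = -0.13 V ≤ V_t, so take I_D = 0.382 mA.
Then V_GS = 1.64 V and V_DS = V_DD − I_D(R_D+R_S) = 17 − 0.382×1.56 = 16.4 V.
Saturation requires V_DS ≥ V_GS − V_t = 0.437 V; 16.4 ≥ 0.437 ✓.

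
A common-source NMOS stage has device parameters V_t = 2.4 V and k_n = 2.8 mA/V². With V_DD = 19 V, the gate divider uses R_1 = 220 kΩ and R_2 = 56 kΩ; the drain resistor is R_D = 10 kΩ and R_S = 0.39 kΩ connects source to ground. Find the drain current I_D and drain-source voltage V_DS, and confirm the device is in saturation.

V_G = V_DD·R_2/(R_1+R_2) = 19×56/276 = 3.86 V.
Assume saturation: I_D = (k_n/2)(V_GS − V_t)² with V_GS = V_G − I_D·R_S = 3.86 − 0.39·I_D.
Substituting gives 0.213·I_D² − 2.59·I_D + 2.96 = 0, with roots I_D = 1.28 or 10.9 mA.
The root I_D = 10.9 mA gives V_GS = -0.388 V ≤ V_t, so take I_D = 1.28 mA.
Then V_GS = 3.36 V and V_DS = V_DD − I_D(R_D+R_S) = 19 − 1.28×10.4 = 5.71 V.
Saturation requires V_DS ≥ V_GS − V_t = 0.956 V; 5.71 ≥ 0.956 ✓.

I_D ≈ 1.3 mA, V_DS ≈ 5.7 V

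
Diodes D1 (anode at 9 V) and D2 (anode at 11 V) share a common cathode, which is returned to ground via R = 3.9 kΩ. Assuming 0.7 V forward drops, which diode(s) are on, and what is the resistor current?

Only D2 conducts; I_R ≈ 2.6 mA

Assume both conduct. Then node N would need to be at both 9−0.7 = 8.3 V and 11−0.7 = 10.3 V, which is impossible.
Assume only D2 conducts: V_N = 11 − 0.7 = 10.3 V, so I_R = 10.3/3.9 = 2.64 mA.
Check D1: its anode-to-cathode voltage is 9 − 10.3 = -1.3 V < 0.7 V, so it is off. The assumption is consistent.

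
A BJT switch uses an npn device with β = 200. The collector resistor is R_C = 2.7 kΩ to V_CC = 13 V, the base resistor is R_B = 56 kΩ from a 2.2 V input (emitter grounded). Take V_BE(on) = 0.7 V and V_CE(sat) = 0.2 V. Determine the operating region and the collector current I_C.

saturation; I_C ≈ 4.7 mA

Assume active: I_B = (2.2 − 0.7)/56 = 0.0268 mA, giving I_C = β·I_B = 5.36 mA.
But then V_CE = 13 − 5.36×2.7 = -1.46 V < V_CE(sat) = 0.2 V — impossible in the active region.
So the transistor is saturated. With V_CE = 0.2 V, I_C = (V_CC − 0.2)/R_C = 12.8/2.7 = 4.74 mA.
Check: β·I_B = 5.36 mA > I_C = 4.74 mA, confirming saturation.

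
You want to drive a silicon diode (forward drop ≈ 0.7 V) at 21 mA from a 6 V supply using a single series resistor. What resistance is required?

The resistor drops V_S − V_D = 6 − 0.7 = 5.3 V at 21 mA.
R = 5.3 V / 21 mA = 0.252 kΩ.

R ≈ 0.25 kΩ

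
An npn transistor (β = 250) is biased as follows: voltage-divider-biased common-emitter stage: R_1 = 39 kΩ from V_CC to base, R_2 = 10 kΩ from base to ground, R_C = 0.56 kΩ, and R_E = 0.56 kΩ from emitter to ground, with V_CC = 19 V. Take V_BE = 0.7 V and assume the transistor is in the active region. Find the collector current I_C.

I_C ≈ 5.3 mA

Thevenize the base divider: V_Th = V_CC·R_2/(R_1+R_2) = 19×10/49 = 3.88 V, R_Th = R_1‖R_2 = 7.96 kΩ.
Base-emitter loop: V_Th = I_B·R_Th + V_BE + (β+1)I_B·R_E, so I_B = (3.88 − 0.7) / (7.96 + 251×0.56) = 0.0214 mA.
I_C = β·I_B = 250×0.0214 = 5.35 mA, and I_E = (β+1)I_B = 5.37 mA.
V_CE = V_CC − I_C·R_C − I_E·R_E = 19 − 5.35×0.56 − 5.37×0.56 = 13 V.
V_CE = 13 V > 0.2 V confirms active-region operation.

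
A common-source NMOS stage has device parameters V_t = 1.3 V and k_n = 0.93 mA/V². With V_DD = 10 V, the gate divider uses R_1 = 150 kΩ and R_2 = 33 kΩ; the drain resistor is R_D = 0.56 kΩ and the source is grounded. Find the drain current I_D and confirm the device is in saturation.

V_G = V_DD·R_2/(R_1+R_2) = 10×33/183 = 1.8 V. With the source grounded, V_GS = V_G = 1.8 V.
Assume saturation: I_D = (k_n/2)(V_GS − V_t)² = (0.93/2)×(1.8 − 1.3)² = 0.465×0.503² = 0.118 mA.
V_DS = V_DD − I_D·R_D = 10 − 0.118×0.56 = 9.93 V.
Saturation requires V_DS ≥ V_GS − V_t = 0.503 V; 9.93 ≥ 0.503 ✓.

I_D ≈ 0.12 mA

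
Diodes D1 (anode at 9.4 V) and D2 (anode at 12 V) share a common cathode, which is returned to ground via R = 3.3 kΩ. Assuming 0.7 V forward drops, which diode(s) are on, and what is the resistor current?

Assume both conduct. Then node N would need to be at both 9.4−0.7 = 8.7 V and 12−0.7 = 11.3 V, which is impossible.
Assume only D2 conducts: V_N = 12 − 0.7 = 11.3 V, so I_R = 11.3/3.3 = 3.42 mA.
Check D1: its anode-to-cathode voltage is 9.4 − 11.3 = -1.9 V < 0.7 V, so it is off. The assumption is consistent.

Only D2 conducts; I_R ≈ 3.4 mA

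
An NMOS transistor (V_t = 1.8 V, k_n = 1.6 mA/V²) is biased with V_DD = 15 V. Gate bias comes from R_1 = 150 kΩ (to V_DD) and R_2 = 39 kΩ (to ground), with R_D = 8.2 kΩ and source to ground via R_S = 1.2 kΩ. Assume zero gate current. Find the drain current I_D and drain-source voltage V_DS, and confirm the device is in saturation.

I_D ≈ 0.45 mA, V_DS ≈ 11 V

V_G = V_DD·R_2/(R_1+R_2) = 15×39/189 = 3.1 V.
Assume saturation: I_D = (k_n/2)(V_GS − V_t)² with V_GS = V_G − I_D·R_S = 3.1 − 1.2·I_D.
Substituting gives 1.15·I_D² − 3.49·I_D + 1.34 = 0, with roots I_D = 0.453 or 2.57 mA.
The root I_D = 2.57 mA gives V_GS = 0.00619 V ≤ V_t, so take I_D = 0.453 mA.
Then V_GS = 2.55 V and V_DS = V_DD − I_D(R_D+R_S) = 15 − 0.453×9.4 = 10.7 V.
Saturation requires V_DS ≥ V_GS − V_t = 0.752 V; 10.7 ≥ 0.752 ✓.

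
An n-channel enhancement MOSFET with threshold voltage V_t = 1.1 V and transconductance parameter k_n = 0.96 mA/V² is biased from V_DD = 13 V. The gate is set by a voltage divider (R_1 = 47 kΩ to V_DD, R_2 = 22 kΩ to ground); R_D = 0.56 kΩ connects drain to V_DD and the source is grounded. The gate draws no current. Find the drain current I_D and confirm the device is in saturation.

V_G = V_DD·R_2/(R_1+R_2) = 13×22/69 = 4.14 V. With the source grounded, V_GS = V_G = 4.14 V.
Assume saturation: I_D = (k_n/2)(V_GS − V_t)² = (0.96/2)×(4.14 − 1.1)² = 0.48×3.04² = 4.45 mA.
V_DS = V_DD − I_D·R_D = 13 − 4.45×0.56 = 10.5 V.
Saturation requires V_DS ≥ V_GS − V_t = 3.04 V; 10.5 ≥ 3.04 ✓.

I_D ≈ 4.5 mA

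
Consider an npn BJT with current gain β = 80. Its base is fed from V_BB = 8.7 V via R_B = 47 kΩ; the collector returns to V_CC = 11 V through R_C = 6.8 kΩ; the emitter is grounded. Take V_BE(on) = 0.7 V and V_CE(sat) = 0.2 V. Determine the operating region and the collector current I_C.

Assume active: I_B = (8.7 − 0.7)/47 = 0.17 mA, giving I_C = β·I_B = 13.6 mA.
But then V_CE = 11 − 13.6×6.8 = -81.6 V < V_CE(sat) = 0.2 V — impossible in the active region.
So the transistor is saturated. With V_CE = 0.2 V, I_C = (V_CC − 0.2)/R_C = 10.8/6.8 = 1.59 mA.
Check: β·I_B = 13.6 mA > I_C = 1.59 mA, confirming saturation.

saturation; I_C ≈ 1.6 mA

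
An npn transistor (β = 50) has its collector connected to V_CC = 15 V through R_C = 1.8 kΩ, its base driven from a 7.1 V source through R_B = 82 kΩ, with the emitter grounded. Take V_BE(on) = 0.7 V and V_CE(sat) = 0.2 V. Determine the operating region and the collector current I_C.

active; I_C ≈ 3.9 mA

Assume active. Base-emitter loop: I_B = (V_BB − V_BE)/R_B = (7.1 − 0.7)/82 = 0.078 mA.
I_C = β·I_B = 50×0.078 = 3.9 mA.
V_CE = V_CC − I_C·R_C = 15 − 3.9×1.8 = 7.98 V > V_CE(sat), so the active-region assumption holds.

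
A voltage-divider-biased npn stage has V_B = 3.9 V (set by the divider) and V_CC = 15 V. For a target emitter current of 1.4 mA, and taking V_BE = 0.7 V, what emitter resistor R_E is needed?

R_E ≈ 2.3 kΩ

V_E = V_B − V_BE = 3.9 − 0.7 = 3.2 V.
R_E = V_E / I_E = 3.2 / 1.4 = 2.29 kΩ.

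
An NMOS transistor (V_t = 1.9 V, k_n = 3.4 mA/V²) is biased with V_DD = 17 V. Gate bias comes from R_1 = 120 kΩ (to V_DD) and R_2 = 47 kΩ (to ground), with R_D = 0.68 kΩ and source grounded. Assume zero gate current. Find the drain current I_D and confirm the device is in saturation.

V_G = V_DD·R_2/(R_1+R_2) = 17×47/167 = 4.78 V. With the source grounded, V_GS = V_G = 4.78 V.
Assume saturation: I_D = (k_n/2)(V_GS − V_t)² = (3.4/2)×(4.78 − 1.9)² = 1.7×2.88² = 14.1 mA.
V_DS = V_DD − I_D·R_D = 17 − 14.1×0.68 = 7.38 V.
Saturation requires V_DS ≥ V_GS − V_t = 2.88 V; 7.38 ≥ 2.88 ✓.

I_D ≈ 14 mA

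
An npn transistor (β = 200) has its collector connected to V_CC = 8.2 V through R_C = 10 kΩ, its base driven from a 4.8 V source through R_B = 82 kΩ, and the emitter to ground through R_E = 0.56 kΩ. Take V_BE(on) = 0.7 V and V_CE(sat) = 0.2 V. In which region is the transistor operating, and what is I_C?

saturation; I_C ≈ 0.76 mA

Assume active: I_B = (4.8 − 0.7)/(82 + 201×0.56) = 0.0211 mA, I_C = β·I_B = 4.21 mA.
Then V_CE = 8.2 − 4.21×10 − 4.24×0.56 = -36.3 V < 0.2 V — the active assumption fails.
Re-solve with V_CE = 0.2 V. KCL at the emitter: V_E/R_E = (V_BB−0.7−V_E)/R_B + (V_CC−0.2−V_E)/R_C, giving V_E = 0.448 V.
I_C = (V_CC − 0.2 − V_E)/R_C = (8 − 0.448)/10 = 0.755 mA.
Check: I_B = (4.1 − 0.448)/82 = 0.0445 mA, and β·I_B = 8.91 mA > I_C, confirming saturation.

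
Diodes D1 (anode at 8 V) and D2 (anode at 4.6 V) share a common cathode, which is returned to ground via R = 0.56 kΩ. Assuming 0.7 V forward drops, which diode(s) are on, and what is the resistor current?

Assume both conduct. Then node N would need to be at both 8−0.7 = 7.3 V and 4.6−0.7 = 3.9 V, which is impossible.
Assume only D1 conducts: V_N = 8 − 0.7 = 7.3 V, so I_R = 7.3/0.56 = 13 mA.
Check D2: its anode-to-cathode voltage is 4.6 − 7.3 = -2.7 V < 0.7 V, so it is off. The assumption is consistent.

Only D1 conducts; I_R ≈ 13 mA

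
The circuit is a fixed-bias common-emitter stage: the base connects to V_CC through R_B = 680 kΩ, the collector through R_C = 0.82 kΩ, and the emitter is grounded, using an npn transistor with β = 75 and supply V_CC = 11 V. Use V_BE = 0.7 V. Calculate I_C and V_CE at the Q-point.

Base loop: V_CC = I_B·R_B + V_BE, so I_B = (11 − 0.7)/680 kΩ = 0.0151 mA.
In the active region I_C = β·I_B = 75 × 0.0151 = 1.14 mA.
Collector loop: V_CE = V_CC − I_C·R_C = 11 − 1.14×0.82 = 10.1 V.
Since V_CE = 10.1 V > V_CE(sat) ≈ 0.2 V, the transistor is in the active region as assumed.

I_C ≈ 1.1 mA, V_CE ≈ 10 V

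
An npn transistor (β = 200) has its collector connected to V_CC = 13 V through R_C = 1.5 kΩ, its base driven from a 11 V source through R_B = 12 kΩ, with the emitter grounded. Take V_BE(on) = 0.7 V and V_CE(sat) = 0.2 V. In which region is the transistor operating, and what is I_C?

saturation; I_C ≈ 8.5 mA

Assume active: I_B = (11 − 0.7)/12 = 0.858 mA, giving I_C = β·I_B = 172 mA.
But then V_CE = 13 − 172×1.5 = -244 V < V_CE(sat) = 0.2 V — impossible in the active region.
So the transistor is saturated. With V_CE = 0.2 V, I_C = (V_CC − 0.2)/R_C = 12.8/1.5 = 8.53 mA.
Check: β·I_B = 172 mA > I_C = 8.53 mA, confirming saturation.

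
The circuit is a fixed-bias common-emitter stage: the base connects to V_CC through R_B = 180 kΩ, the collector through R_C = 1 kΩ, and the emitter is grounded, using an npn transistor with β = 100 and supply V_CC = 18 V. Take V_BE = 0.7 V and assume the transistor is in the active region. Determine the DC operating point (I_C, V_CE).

Base loop: V_CC = I_B·R_B + V_BE, so I_B = (18 − 0.7)/180 kΩ = 0.0961 mA.
In the active region I_C = β·I_B = 100 × 0.0961 = 9.61 mA.
Collector loop: V_CE = V_CC − I_C·R_C = 18 − 9.61×1 = 8.39 V.
Since V_CE = 8.39 V > V_CE(sat) ≈ 0.2 V, the transistor is in the active region as assumed.

I_C ≈ 9.6 mA, V_CE ≈ 8.4 V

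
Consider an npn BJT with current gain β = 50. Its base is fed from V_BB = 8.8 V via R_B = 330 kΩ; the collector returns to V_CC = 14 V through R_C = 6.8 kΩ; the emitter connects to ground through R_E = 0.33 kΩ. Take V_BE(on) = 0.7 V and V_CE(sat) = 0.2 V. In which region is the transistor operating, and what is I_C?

active; I_C ≈ 1.2 mA

Assume active. Base-emitter loop: I_B = (V_BB − V_BE)/(R_B + (β+1)R_E) = (8.8 − 0.7)/(330 + 51×0.33) = 0.0234 mA.
I_C = β·I_B = 50×0.0234 = 1.17 mA.
V_CE = V_CC − I_C·R_C − I_E·R_E = 14 − 1.17×6.8 − 1.19×0.33 = 5.67 V > V_CE(sat), so the active-region assumption holds.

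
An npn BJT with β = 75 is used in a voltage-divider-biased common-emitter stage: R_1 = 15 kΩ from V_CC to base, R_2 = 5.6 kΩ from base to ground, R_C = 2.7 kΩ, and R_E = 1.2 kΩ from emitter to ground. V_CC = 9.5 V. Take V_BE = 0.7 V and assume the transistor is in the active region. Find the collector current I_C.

Thevenize the base divider: V_Th = V_CC·R_2/(R_1+R_2) = 9.5×5.6/20.6 = 2.58 V, R_Th = R_1‖R_2 = 4.08 kΩ.
Base-emitter loop: V_Th = I_B·R_Th + V_BE + (β+1)I_B·R_E, so I_B = (2.58 − 0.7) / (4.08 + 76×1.2) = 0.0198 mA.
I_C = β·I_B = 75×0.0198 = 1.48 mA, and I_E = (β+1)I_B = 1.5 mA.
V_CE = V_CC − I_C·R_C − I_E·R_E = 9.5 − 1.48×2.7 − 1.5×1.2 = 3.7 V.
V_CE = 3.7 V > 0.2 V confirms active-region operation.

I_C ≈ 1.5 mA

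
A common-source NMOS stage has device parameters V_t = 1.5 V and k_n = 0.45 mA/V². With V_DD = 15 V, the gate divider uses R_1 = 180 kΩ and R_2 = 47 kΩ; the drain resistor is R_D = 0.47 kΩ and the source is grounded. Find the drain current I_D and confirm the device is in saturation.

I_D ≈ 0.58 mA

V_G = V_DD·R_2/(R_1+R_2) = 15×47/227 = 3.11 V. With the source grounded, V_GS = V_G = 3.11 V.
Assume saturation: I_D = (k_n/2)(V_GS − V_t)² = (0.45/2)×(3.11 − 1.5)² = 0.225×1.61² = 0.58 mA.
V_DS = V_DD − I_D·R_D = 15 − 0.58×0.47 = 14.7 V.
Saturation requires V_DS ≥ V_GS − V_t = 1.61 V; 14.7 ≥ 1.61 ✓.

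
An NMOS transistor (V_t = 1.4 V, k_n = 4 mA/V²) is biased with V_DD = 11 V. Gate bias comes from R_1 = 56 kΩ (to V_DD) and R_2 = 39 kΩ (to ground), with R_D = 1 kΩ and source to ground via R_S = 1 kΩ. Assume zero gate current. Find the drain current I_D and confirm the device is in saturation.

I_D ≈ 2.1 mA

V_G = V_DD·R_2/(R_1+R_2) = 11×39/95 = 4.52 V.
Assume saturation: I_D = (k_n/2)(V_GS − V_t)² with V_GS = V_G − I_D·R_S = 4.52 − 1·I_D.
Substituting gives 2·I_D² − 13.5·I_D + 19.4 = 0, with roots I_D = 2.09 or 4.64 mA.
The root I_D = 4.64 mA gives V_GS = -0.123 V ≤ V_t, so take I_D = 2.09 mA.
Then V_GS = 2.42 V and V_DS = V_DD − I_D(R_D+R_S) = 11 − 2.09×2 = 6.81 V.
Saturation requires V_DS ≥ V_GS − V_t = 1.02 V; 6.81 ≥ 1.02 ✓.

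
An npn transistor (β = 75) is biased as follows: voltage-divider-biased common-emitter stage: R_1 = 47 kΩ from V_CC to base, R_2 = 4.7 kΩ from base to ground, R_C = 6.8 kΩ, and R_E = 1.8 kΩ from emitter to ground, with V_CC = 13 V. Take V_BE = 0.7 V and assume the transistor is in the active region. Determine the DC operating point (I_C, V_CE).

Thevenize the base divider: V_Th = V_CC·R_2/(R_1+R_2) = 13×4.7/51.7 = 1.18 V, R_Th = R_1‖R_2 = 4.27 kΩ.
Base-emitter loop: V_Th = I_B·R_Th + V_BE + (β+1)I_B·R_E, so I_B = (1.18 − 0.7) / (4.27 + 76×1.8) = 0.00342 mA.
I_C = β·I_B = 75×0.00342 = 0.256 mA, and I_E = (β+1)I_B = 0.26 mA.
V_CE = V_CC − I_C·R_C − I_E·R_E = 13 − 0.256×6.8 − 0.26×1.8 = 10.8 V.
V_CE = 10.8 V > 0.2 V confirms active-region operation.

I_C ≈ 0.26 mA, V_CE ≈ 11 V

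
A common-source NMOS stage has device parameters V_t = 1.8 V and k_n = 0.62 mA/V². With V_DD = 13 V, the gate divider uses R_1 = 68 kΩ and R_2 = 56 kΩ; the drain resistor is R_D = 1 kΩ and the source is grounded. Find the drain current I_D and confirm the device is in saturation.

V_G = V_DD·R_2/(R_1+R_2) = 13×56/124 = 5.87 V. With the source grounded, V_GS = V_G = 5.87 V.
Assume saturation: I_D = (k_n/2)(V_GS − V_t)² = (0.62/2)×(5.87 − 1.8)² = 0.31×4.07² = 5.14 mA.
V_DS = V_DD − I_D·R_D = 13 − 5.14×1 = 7.86 V.
Saturation requires V_DS ≥ V_GS − V_t = 4.07 V; 7.86 ≥ 4.07 ✓.

I_D ≈ 5.1 mA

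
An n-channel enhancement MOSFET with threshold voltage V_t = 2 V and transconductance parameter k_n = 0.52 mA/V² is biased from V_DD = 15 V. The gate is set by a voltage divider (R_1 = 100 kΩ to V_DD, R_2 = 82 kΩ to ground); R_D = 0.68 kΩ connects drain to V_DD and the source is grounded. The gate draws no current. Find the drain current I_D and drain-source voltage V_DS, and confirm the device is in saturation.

I_D ≈ 5.9 mA, V_DS ≈ 11 V

V_G = V_DD·R_2/(R_1+R_2) = 15×82/182 = 6.76 V. With the source grounded, V_GS = V_G = 6.76 V.
Assume saturation: I_D = (k_n/2)(V_GS − V_t)² = (0.52/2)×(6.76 − 2)² = 0.26×4.76² = 5.89 mA.
V_DS = V_DD − I_D·R_D = 15 − 5.89×0.68 = 11 V.
Saturation requires V_DS ≥ V_GS − V_t = 4.76 V; 11 ≥ 4.76 ✓.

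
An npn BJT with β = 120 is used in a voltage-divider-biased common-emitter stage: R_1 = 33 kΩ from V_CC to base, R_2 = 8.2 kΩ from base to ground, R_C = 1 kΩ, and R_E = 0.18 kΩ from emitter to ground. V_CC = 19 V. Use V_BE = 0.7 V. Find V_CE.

Thevenize the base divider: V_Th = V_CC·R_2/(R_1+R_2) = 19×8.2/41.2 = 3.78 V, R_Th = R_1‖R_2 = 6.57 kΩ.
Base-emitter loop: V_Th = I_B·R_Th + V_BE + (β+1)I_B·R_E, so I_B = (3.78 − 0.7) / (6.57 + 121×0.18) = 0.109 mA.
I_C = β·I_B = 120×0.109 = 13 mA, and I_E = (β+1)I_B = 13.2 mA.
V_CE = V_CC − I_C·R_C − I_E·R_E = 19 − 13×1 − 13.2×0.18 = 3.59 V.
V_CE = 3.59 V > 0.2 V confirms active-region operation.

V_CE ≈ 3.6 V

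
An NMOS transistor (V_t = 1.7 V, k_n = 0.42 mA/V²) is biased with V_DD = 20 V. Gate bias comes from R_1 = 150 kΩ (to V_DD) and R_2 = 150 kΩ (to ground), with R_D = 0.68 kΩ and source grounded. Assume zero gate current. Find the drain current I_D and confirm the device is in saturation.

V_G = V_DD·R_2/(R_1+R_2) = 20×150/300 = 10 V. With the source grounded, V_GS = V_G = 10 V.
Assume saturation: I_D = (k_n/2)(V_GS − V_t)² = (0.42/2)×(10 − 1.7)² = 0.21×8.3² = 14.5 mA.
V_DS = V_DD − I_D·R_D = 20 − 14.5×0.68 = 10.2 V.
Saturation requires V_DS ≥ V_GS − V_t = 8.3 V; 10.2 ≥ 8.3 ✓.

I_D ≈ 14 mA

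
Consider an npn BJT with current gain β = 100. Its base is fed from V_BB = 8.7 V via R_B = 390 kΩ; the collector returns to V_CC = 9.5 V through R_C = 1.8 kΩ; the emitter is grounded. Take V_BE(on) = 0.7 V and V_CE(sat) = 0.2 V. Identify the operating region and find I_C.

Assume active. Base-emitter loop: I_B = (V_BB − V_BE)/R_B = (8.7 − 0.7)/390 = 0.0205 mA.
I_C = β·I_B = 100×0.0205 = 2.05 mA.
V_CE = V_CC − I_C·R_C = 9.5 − 2.05×1.8 = 5.81 V > V_CE(sat), so the active-region assumption holds.

active; I_C ≈ 2.1 mA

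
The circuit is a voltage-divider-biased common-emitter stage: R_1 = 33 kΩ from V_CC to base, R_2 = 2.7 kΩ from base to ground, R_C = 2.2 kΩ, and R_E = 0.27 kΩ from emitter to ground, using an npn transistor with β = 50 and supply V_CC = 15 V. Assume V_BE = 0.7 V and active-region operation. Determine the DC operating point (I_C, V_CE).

I_C ≈ 1.3 mA, V_CE ≈ 12 V

Thevenize the base divider: V_Th = V_CC·R_2/(R_1+R_2) = 15×2.7/35.7 = 1.13 V, R_Th = R_1‖R_2 = 2.5 kΩ.
Base-emitter loop: V_Th = I_B·R_Th + V_BE + (β+1)I_B·R_E, so I_B = (1.13 − 0.7) / (2.5 + 51×0.27) = 0.0267 mA.
I_C = β·I_B = 50×0.0267 = 1.34 mA, and I_E = (β+1)I_B = 1.36 mA.
V_CE = V_CC − I_C·R_C − I_E·R_E = 15 − 1.34×2.2 − 1.36×0.27 = 11.7 V.
V_CE = 11.7 V > 0.2 V confirms active-region operation.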